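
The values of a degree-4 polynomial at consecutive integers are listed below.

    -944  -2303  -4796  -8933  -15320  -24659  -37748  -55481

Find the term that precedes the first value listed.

-1359, -2493, -4137, -6387, -9339, -13089, -17733
-1134, -1644, -2250, -2952, -3750, -4644
-510, -606, -702, -798, -894
-96, -96, -96, -96
The fourth differences are constant at -96.
Work back: -510 + 96 = -414;  -1134 + 414 = -720;  -1359 + 720 = -639;  -944 + 639 = -305

-305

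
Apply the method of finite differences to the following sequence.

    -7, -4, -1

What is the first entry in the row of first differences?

First differences: 3, 3

3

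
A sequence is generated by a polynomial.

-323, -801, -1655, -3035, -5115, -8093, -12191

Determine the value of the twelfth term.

D1: -478, -854, -1380, -2080, -2978, -4098
D2: -376, -526, -700, -898, -1120
D3: -150, -174, -198, -222
D4: -24, -24, -24
The fourth differences are constant (-24).
-222 − 24 = -246;  -1120 − 246 = -1366;  -4098 − 1366 = -5464;  -12191 − 5464 = -17655
-246 − 24 = -270;  -1366 − 270 = -1636;  -5464 − 1636 = -7100;  -17655 − 7100 = -24755
-270 − 24 = -294;  -1636 − 294 = -1930;  -7100 − 1930 = -9030;  -24755 − 9030 = -33785
-294 − 24 = -318;  -1930 − 318 = -2248;  -9030 − 2248 = -11278;  -33785 − 11278 = -45063
-318 − 24 = -342;  -2248 − 342 = -2590;  -11278 − 2590 = -13868;  -45063 − 13868 = -58931

-58931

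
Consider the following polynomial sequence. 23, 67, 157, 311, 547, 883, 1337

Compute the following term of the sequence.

1927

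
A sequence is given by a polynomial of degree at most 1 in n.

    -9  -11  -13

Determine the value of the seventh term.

-21

First differences: -2, -2
The first differences are constant (-2).
-13 − 2 = -15
-15 − 2 = -17
-17 − 2 = -19
-19 − 2 = -21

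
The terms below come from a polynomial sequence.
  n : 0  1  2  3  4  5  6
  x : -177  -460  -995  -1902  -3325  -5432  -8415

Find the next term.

-12490

D1: -283 , -535 , -907 , -1423 , -2107 , -2983
D2: -252 , -372 , -516 , -684 , -876
D3: -120 , -144 , -168 , -192
D4: -24 , -24 , -24
Fourth differences constant at -24.
-192 − 24 = -216;  -876 − 216 = -1092;  -2983 − 1092 = -4075;  -8415 − 4075 = -12490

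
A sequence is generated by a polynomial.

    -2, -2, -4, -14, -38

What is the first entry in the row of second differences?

Δ: 0, -2, -10, -24
Δ²: -2, -8, -14
Δ³: -6, -6

-2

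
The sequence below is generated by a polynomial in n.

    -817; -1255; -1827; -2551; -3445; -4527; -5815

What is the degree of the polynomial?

3

D1: -438, -572, -724, -894, -1082, -1288
D2: -134, -152, -170, -188, -206
D3: -18, -18, -18, -18
The third differences are constant, so the polynomial has degree 3.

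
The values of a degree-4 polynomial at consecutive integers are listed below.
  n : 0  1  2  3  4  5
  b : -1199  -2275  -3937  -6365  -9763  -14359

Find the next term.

First differences: -1076  -1662  -2428  -3398  -4596
Second differences: -586  -766  -970  -1198
Third differences: -180  -204  -228
Fourth differences: -24  -24
Fourth differences constant at -24.
-228 − 24 = -252;  -1198 − 252 = -1450;  -4596 − 1450 = -6046;  -14359 − 6046 = -20405

-20405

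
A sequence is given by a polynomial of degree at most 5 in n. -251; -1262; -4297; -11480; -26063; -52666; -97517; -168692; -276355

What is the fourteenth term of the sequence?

-1894130

-1011, -3035, -7183, -14583, -26603, -44851, -71175, -107663
-2024, -4148, -7400, -12020, -18248, -26324, -36488
-2124, -3252, -4620, -6228, -8076, -10164
-1128, -1368, -1608, -1848, -2088
-240, -240, -240, -240
Constant fifth difference = -240, so extend:
-2088 − 240 = -2328;  -10164 − 2328 = -12492;  -36488 − 12492 = -48980;  -107663 − 48980 = -156643;  -276355 − 156643 = -432998
-2328 − 240 = -2568;  -12492 − 2568 = -15060;  -48980 − 15060 = -64040;  -156643 − 64040 = -220683;  -432998 − 220683 = -653681
-2568 − 240 = -2808;  -15060 − 2808 = -17868;  -64040 − 17868 = -81908;  -220683 − 81908 = -302591;  -653681 − 302591 = -956272
-2808 − 240 = -3048;  -17868 − 3048 = -20916;  -81908 − 20916 = -102824;  -302591 − 102824 = -405415;  -956272 − 405415 = -1361687
-3048 − 240 = -3288;  -20916 − 3288 = -24204;  -102824 − 24204 = -127028;  -405415 − 127028 = -532443;  -1361687 − 532443 = -1894130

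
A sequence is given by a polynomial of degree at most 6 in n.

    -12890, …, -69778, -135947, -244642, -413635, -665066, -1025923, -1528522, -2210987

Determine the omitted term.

-32251

Using the last 8 terms:
-66169  -108695  -168993  -251431  -360857  -502599  -682465
-42526  -60298  -82438  -109426  -141742  -179866
-17772  -22140  -26988  -32316  -38124
-4368  -4848  -5328  -5808
-480  -480  -480
Constant fifth difference = -480.
Extend backward: -4368 + 480 = -3888;  -17772 + 3888 = -13884;  -42526 + 13884 = -28642;  -66169 + 28642 = -37527;  -69778 + 37527 = -32251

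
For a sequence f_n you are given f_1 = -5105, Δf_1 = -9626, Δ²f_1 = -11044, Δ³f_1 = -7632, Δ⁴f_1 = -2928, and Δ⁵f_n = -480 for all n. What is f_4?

Build the table forward from the leading diagonal:
Δ⁵: -480  -480  -480  -480
Δ⁴: -2928  -3408  -3888  -4368
Δ³: -7632  -10560  -13968  -17856
Δ²: -11044  -18676  -29236  -43204
Δ: -9626  -20670  -39346  -68582
f: -5105  -14731  -35401  -74747

-74747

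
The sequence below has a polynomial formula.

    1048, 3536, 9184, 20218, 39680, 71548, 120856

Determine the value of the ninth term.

297928

2488, 5648, 11034, 19462, 31868, 49308
3160, 5386, 8428, 12406, 17440
2226, 3042, 3978, 5034
816, 936, 1056
120, 120
The fifth differences are constant (120).
1056 + 120 = 1176;  5034 + 1176 = 6210;  17440 + 6210 = 23650;  49308 + 23650 = 72958;  120856 + 72958 = 193814
1176 + 120 = 1296;  6210 + 1296 = 7506;  23650 + 7506 = 31156;  72958 + 31156 = 104114;  193814 + 104114 = 297928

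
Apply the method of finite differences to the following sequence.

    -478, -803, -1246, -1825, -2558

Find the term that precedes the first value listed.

-325, -443, -579, -733
-118, -136, -154
-18, -18
The third differences are constant at -18.
Work back: -118 + 18 = -100;  -325 + 100 = -225;  -478 + 225 = -253

-253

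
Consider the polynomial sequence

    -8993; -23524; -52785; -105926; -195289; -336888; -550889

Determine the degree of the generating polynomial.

5

Δ: -14531, -29261, -53141, -89363, -141599, -214001
Δ²: -14730, -23880, -36222, -52236, -72402
Δ³: -9150, -12342, -16014, -20166
Δ⁴: -3192, -3672, -4152
Δ⁵: -480, -480
The fifth differences are constant, so the polynomial has degree 5.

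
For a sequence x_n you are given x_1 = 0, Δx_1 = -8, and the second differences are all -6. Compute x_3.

-22

Build the table forward from the leading diagonal:
D2: -6  -6  -6
D1: -8  -14  -20
x: 0  -8  -22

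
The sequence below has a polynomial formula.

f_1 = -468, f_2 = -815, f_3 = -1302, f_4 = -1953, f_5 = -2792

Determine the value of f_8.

-347, -487, -651, -839
-140, -164, -188
-24, -24
The third differences are constant (-24).
-188 − 24 = -212;  -839 − 212 = -1051;  -2792 − 1051 = -3843
-212 − 24 = -236;  -1051 − 236 = -1287;  -3843 − 1287 = -5130
-236 − 24 = -260;  -1287 − 260 = -1547;  -5130 − 1547 = -6677

-6677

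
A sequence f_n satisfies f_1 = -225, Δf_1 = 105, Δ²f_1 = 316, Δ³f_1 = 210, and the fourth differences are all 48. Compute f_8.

Build the table forward from the leading diagonal:
Fourth differences: 48, 48, 48, 48, 48, 48, 48, 48
Third differences: 210, 258, 306, 354, 402, 450, 498, 546
Second differences: 316, 526, 784, 1090, 1444, 1846, 2296, 2794
First differences: 105, 421, 947, 1731, 2821, 4265, 6111, 8407
f: -225, -120, 301, 1248, 2979, 5800, 10065, 16176

16176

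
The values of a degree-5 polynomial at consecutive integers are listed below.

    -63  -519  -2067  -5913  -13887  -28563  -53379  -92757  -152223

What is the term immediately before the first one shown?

3

D1: -456, -1548, -3846, -7974, -14676, -24816, -39378, -59466
D2: -1092, -2298, -4128, -6702, -10140, -14562, -20088
D3: -1206, -1830, -2574, -3438, -4422, -5526
D4: -624, -744, -864, -984, -1104
D5: -120, -120, -120, -120
The fifth differences are constant at -120.
Work back: -624 + 120 = -504;  -1206 + 504 = -702;  -1092 + 702 = -390;  -456 + 390 = -66;  -63 + 66 = 3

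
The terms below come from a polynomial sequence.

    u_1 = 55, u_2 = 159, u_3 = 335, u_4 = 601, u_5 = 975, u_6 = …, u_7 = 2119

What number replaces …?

1475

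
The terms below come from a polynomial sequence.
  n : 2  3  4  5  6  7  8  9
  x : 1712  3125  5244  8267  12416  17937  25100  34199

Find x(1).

First differences: 1413  2119  3023  4149  5521  7163  9099
Second differences: 706  904  1126  1372  1642  1936
Third differences: 198  222  246  270  294
Fourth differences: 24  24  24  24
The fourth differences are constant at 24.
Work back: 198 − 24 = 174;  706 − 174 = 532;  1413 − 532 = 881;  1712 − 881 = 831

831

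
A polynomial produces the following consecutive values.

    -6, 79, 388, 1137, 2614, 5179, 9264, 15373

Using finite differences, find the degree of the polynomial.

D1: 85, 309, 749, 1477, 2565, 4085, 6109
D2: 224, 440, 728, 1088, 1520, 2024
D3: 216, 288, 360, 432, 504
D4: 72, 72, 72, 72
The fourth differences are constant, so the polynomial has degree 4.

4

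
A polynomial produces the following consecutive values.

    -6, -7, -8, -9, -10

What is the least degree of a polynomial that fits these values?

Δ: -1, -1, -1, -1
The first differences are constant, so the polynomial has degree 1.

1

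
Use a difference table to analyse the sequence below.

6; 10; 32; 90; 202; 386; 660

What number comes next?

Δ: 4, 22, 58, 112, 184, 274
Δ²: 18, 36, 54, 72, 90
Δ³: 18, 18, 18, 18
Third differences constant at 18.
90 + 18 = 108;  274 + 108 = 382;  660 + 382 = 1042

1042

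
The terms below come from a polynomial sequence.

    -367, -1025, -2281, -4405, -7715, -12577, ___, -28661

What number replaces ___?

-19405

Using the first 6 terms:
-658  -1256  -2124  -3310  -4862
-598  -868  -1186  -1552
-270  -318  -366
-48  -48
Constant fourth difference = -48.
Extend forward: -366 − 48 = -414;  -1552 − 414 = -1966;  -4862 − 1966 = -6828;  -12577 − 6828 = -19405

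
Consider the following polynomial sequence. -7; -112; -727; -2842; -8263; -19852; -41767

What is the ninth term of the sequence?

-141127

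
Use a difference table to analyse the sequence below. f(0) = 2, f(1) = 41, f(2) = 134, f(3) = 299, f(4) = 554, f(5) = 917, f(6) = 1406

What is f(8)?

2834

39 , 93 , 165 , 255 , 363 , 489
54 , 72 , 90 , 108 , 126
18 , 18 , 18 , 18
The third differences are constant (18).
126 + 18 = 144;  489 + 144 = 633;  1406 + 633 = 2039
144 + 18 = 162;  633 + 162 = 795;  2039 + 795 = 2834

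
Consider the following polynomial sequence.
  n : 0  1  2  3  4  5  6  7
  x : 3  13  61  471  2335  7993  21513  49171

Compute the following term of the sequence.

99931

10  48  410  1864  5658  13520  27658
38  362  1454  3794  7862  14138
324  1092  2340  4068  6276
768  1248  1728  2208
480  480  480
The fifth differences are constant (480).
2208 + 480 = 2688;  6276 + 2688 = 8964;  14138 + 8964 = 23102;  27658 + 23102 = 50760;  49171 + 50760 = 99931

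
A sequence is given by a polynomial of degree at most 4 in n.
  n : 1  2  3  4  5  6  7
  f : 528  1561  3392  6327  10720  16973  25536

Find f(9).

51632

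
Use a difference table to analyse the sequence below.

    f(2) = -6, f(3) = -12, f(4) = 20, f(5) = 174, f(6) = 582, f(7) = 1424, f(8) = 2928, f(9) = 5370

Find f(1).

First differences: -6, 32, 154, 408, 842, 1504, 2442
Second differences: 38, 122, 254, 434, 662, 938
Third differences: 84, 132, 180, 228, 276
Fourth differences: 48, 48, 48, 48
The fourth differences are constant at 48.
Work back: 84 − 48 = 36;  38 − 36 = 2;  -6 − 2 = -8;  -6 + 8 = 2

2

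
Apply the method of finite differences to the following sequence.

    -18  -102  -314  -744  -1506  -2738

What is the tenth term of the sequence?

-15966

First differences: -84, -212, -430, -762, -1232
Second differences: -128, -218, -332, -470
Third differences: -90, -114, -138
Fourth differences: -24, -24
The fourth differences are constant (-24).
-138 − 24 = -162;  -470 − 162 = -632;  -1232 − 632 = -1864;  -2738 − 1864 = -4602
-162 − 24 = -186;  -632 − 186 = -818;  -1864 − 818 = -2682;  -4602 − 2682 = -7284
-186 − 24 = -210;  -818 − 210 = -1028;  -2682 − 1028 = -3710;  -7284 − 3710 = -10994
-210 − 24 = -234;  -1028 − 234 = -1262;  -3710 − 1262 = -4972;  -10994 − 4972 = -15966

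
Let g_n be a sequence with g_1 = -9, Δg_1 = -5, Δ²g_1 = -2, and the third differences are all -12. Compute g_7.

-309

Build the table forward from the leading diagonal:
D3: -12  -12  -12  -12  -12  -12  -12
D2: -2  -14  -26  -38  -50  -62  -74
D1: -5  -7  -21  -47  -85  -135  -197
g: -9  -14  -21  -42  -89  -174  -309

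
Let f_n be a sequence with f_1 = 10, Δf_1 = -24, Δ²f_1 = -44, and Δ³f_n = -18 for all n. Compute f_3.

Build the table forward from the leading diagonal:
D3: -18  -18  -18
D2: -44  -62  -80
D1: -24  -68  -130
f: 10  -14  -82

-82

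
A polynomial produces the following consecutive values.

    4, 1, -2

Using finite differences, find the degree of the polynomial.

1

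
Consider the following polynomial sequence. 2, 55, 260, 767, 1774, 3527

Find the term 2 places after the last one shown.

10495

53, 205, 507, 1007, 1753
152, 302, 500, 746
150, 198, 246
48, 48
The fourth differences are constant (48).
246 + 48 = 294;  746 + 294 = 1040;  1753 + 1040 = 2793;  3527 + 2793 = 6320
294 + 48 = 342;  1040 + 342 = 1382;  2793 + 1382 = 4175;  6320 + 4175 = 10495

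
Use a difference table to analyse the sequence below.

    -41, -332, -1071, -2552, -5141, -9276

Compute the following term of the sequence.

D1: -291  -739  -1481  -2589  -4135
D2: -448  -742  -1108  -1546
D3: -294  -366  -438
D4: -72  -72
Fourth differences constant at -72.
-438 − 72 = -510;  -1546 − 510 = -2056;  -4135 − 2056 = -6191;  -9276 − 6191 = -15467

-15467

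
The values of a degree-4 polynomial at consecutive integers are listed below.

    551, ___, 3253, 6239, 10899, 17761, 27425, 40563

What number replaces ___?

1485

Using the last 6 terms:
First differences: 2986  4660  6862  9664  13138
Second differences: 1674  2202  2802  3474
Third differences: 528  600  672
Fourth differences: 72  72
Constant fourth difference = 72.
Extend backward: 528 − 72 = 456;  1674 − 456 = 1218;  2986 − 1218 = 1768;  3253 − 1768 = 1485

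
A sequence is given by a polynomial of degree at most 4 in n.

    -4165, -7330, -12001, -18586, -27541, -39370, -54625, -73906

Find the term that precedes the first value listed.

Δ: -3165  -4671  -6585  -8955  -11829  -15255  -19281
Δ²: -1506  -1914  -2370  -2874  -3426  -4026
Δ³: -408  -456  -504  -552  -600
Δ⁴: -48  -48  -48  -48
The fourth differences are constant at -48.
Work back: -408 + 48 = -360;  -1506 + 360 = -1146;  -3165 + 1146 = -2019;  -4165 + 2019 = -2146

-2146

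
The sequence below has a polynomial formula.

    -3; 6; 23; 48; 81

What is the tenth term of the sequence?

366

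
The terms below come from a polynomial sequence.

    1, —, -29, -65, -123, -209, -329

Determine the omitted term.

-9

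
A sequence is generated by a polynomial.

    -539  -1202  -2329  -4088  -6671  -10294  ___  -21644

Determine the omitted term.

-15197

Using the first 6 terms:
First differences: -663, -1127, -1759, -2583, -3623
Second differences: -464, -632, -824, -1040
Third differences: -168, -192, -216
Fourth differences: -24, -24
Constant fourth difference = -24.
Extend forward: -216 − 24 = -240;  -1040 − 240 = -1280;  -3623 − 1280 = -4903;  -10294 − 4903 = -15197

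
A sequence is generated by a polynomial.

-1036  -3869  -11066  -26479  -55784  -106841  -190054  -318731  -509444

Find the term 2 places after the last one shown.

-2833 , -7197 , -15413 , -29305 , -51057 , -83213 , -128677 , -190713
-4364 , -8216 , -13892 , -21752 , -32156 , -45464 , -62036
-3852 , -5676 , -7860 , -10404 , -13308 , -16572
-1824 , -2184 , -2544 , -2904 , -3264
-360 , -360 , -360 , -360
The fifth differences are constant (-360).
-3264 − 360 = -3624;  -16572 − 3624 = -20196;  -62036 − 20196 = -82232;  -190713 − 82232 = -272945;  -509444 − 272945 = -782389
-3624 − 360 = -3984;  -20196 − 3984 = -24180;  -82232 − 24180 = -106412;  -272945 − 106412 = -379357;  -782389 − 379357 = -1161746

-1161746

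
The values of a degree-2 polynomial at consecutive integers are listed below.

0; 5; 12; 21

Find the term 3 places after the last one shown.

Δ: 5 , 7 , 9
Δ²: 2 , 2
The second differences are constant (2).
9 + 2 = 11;  21 + 11 = 32
11 + 2 = 13;  32 + 13 = 45
13 + 2 = 15;  45 + 15 = 60

60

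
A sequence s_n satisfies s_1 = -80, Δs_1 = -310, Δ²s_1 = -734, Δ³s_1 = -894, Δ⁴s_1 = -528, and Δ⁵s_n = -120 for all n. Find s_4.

Build the table forward from the leading diagonal:
Fifth differences: -120  -120  -120  -120
Fourth differences: -528  -648  -768  -888
Third differences: -894  -1422  -2070  -2838
Second differences: -734  -1628  -3050  -5120
First differences: -310  -1044  -2672  -5722
s: -80  -390  -1434  -4106

-4106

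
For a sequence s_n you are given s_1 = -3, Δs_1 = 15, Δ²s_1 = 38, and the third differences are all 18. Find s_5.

357

Build the table forward from the leading diagonal:
Third differences: 18  18  18  18  18
Second differences: 38  56  74  92  110
First differences: 15  53  109  183  275
s: -3  12  65  174  357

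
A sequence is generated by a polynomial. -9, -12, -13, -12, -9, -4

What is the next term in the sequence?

3

-3, -1, 1, 3, 5
2, 2, 2, 2
Constant second difference = 2, so extend:
5 + 2 = 7;  -4 + 7 = 3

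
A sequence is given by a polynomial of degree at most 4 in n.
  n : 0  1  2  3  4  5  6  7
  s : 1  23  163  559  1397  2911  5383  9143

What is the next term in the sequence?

14569

First differences: 22  140  396  838  1514  2472  3760
Second differences: 118  256  442  676  958  1288
Third differences: 138  186  234  282  330
Fourth differences: 48  48  48  48
Fourth differences constant at 48.
330 + 48 = 378;  1288 + 378 = 1666;  3760 + 1666 = 5426;  9143 + 5426 = 14569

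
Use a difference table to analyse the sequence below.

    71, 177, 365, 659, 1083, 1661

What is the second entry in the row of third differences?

Δ: 106, 188, 294, 424, 578
Δ²: 82, 106, 130, 154
Δ³: 24, 24, 24

24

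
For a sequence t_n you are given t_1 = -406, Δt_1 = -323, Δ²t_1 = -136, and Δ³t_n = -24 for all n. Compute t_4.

Build the table forward from the leading diagonal:
Δ³: -24, -24, -24, -24
Δ²: -136, -160, -184, -208
Δ: -323, -459, -619, -803
t: -406, -729, -1188, -1807

-1807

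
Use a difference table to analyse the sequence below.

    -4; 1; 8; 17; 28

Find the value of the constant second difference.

First differences: 5, 7, 9, 11
Second differences: 2, 2, 2

2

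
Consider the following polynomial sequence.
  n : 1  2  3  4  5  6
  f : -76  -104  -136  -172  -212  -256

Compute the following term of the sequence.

-304

D1: -28, -32, -36, -40, -44
D2: -4, -4, -4, -4
The second differences are constant (-4).
-44 − 4 = -48;  -256 − 48 = -304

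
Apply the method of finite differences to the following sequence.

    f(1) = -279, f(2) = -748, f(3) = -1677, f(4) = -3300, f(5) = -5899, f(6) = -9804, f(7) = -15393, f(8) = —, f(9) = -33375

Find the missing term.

-23092

Using the first 7 terms:
First differences: -469, -929, -1623, -2599, -3905, -5589
Second differences: -460, -694, -976, -1306, -1684
Third differences: -234, -282, -330, -378
Fourth differences: -48, -48, -48
Constant fourth difference = -48.
Extend forward: -378 − 48 = -426;  -1684 − 426 = -2110;  -5589 − 2110 = -7699;  -15393 − 7699 = -23092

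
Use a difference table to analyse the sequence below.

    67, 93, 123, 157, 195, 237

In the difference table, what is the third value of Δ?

First differences: 26, 30, 34, 38, 42
Second differences: 4, 4, 4, 4

34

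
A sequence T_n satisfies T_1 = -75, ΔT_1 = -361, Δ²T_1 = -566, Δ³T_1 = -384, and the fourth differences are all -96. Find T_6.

Build the table forward from the leading diagonal:
Δ⁴: -96, -96, -96, -96, -96, -96
Δ³: -384, -480, -576, -672, -768, -864
Δ²: -566, -950, -1430, -2006, -2678, -3446
Δ: -361, -927, -1877, -3307, -5313, -7991
T: -75, -436, -1363, -3240, -6547, -11860

-11860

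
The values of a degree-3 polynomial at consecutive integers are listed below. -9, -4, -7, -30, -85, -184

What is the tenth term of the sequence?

-1260

First differences: 5 , -3 , -23 , -55 , -99
Second differences: -8 , -20 , -32 , -44
Third differences: -12 , -12 , -12
Third differences constant at -12.
-44 − 12 = -56;  -99 − 56 = -155;  -184 − 155 = -339
-56 − 12 = -68;  -155 − 68 = -223;  -339 − 223 = -562
-68 − 12 = -80;  -223 − 80 = -303;  -562 − 303 = -865
-80 − 12 = -92;  -303 − 92 = -395;  -865 − 395 = -1260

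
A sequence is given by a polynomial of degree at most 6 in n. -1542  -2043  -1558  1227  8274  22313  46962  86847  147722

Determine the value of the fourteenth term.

1062417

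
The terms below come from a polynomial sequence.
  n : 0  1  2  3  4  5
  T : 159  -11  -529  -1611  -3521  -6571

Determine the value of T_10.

-53201

D1: -170 , -518 , -1082 , -1910 , -3050
D2: -348 , -564 , -828 , -1140
D3: -216 , -264 , -312
D4: -48 , -48
Fourth differences constant at -48.
-312 − 48 = -360;  -1140 − 360 = -1500;  -3050 − 1500 = -4550;  -6571 − 4550 = -11121
-360 − 48 = -408;  -1500 − 408 = -1908;  -4550 − 1908 = -6458;  -11121 − 6458 = -17579
-408 − 48 = -456;  -1908 − 456 = -2364;  -6458 − 2364 = -8822;  -17579 − 8822 = -26401
-456 − 48 = -504;  -2364 − 504 = -2868;  -8822 − 2868 = -11690;  -26401 − 11690 = -38091
-504 − 48 = -552;  -2868 − 552 = -3420;  -11690 − 3420 = -15110;  -38091 − 15110 = -53201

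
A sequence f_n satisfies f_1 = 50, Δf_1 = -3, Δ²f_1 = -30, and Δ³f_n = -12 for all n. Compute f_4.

Build the table forward from the leading diagonal:
D3: -12  -12  -12  -12
D2: -30  -42  -54  -66
D1: -3  -33  -75  -129
f: 50  47  14  -61

-61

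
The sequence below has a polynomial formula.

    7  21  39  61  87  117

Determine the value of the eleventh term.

14, 18, 22, 26, 30
4, 4, 4, 4
Constant second difference = 4, so extend:
30 + 4 = 34;  117 + 34 = 151
34 + 4 = 38;  151 + 38 = 189
38 + 4 = 42;  189 + 42 = 231
42 + 4 = 46;  231 + 46 = 277
46 + 4 = 50;  277 + 50 = 327

327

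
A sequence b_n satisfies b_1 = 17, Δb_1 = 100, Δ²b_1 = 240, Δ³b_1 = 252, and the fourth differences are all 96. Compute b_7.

Build the table forward from the leading diagonal:
Fourth differences: 96  96  96  96  96  96  96
Third differences: 252  348  444  540  636  732  828
Second differences: 240  492  840  1284  1824  2460  3192
First differences: 100  340  832  1672  2956  4780  7240
b: 17  117  457  1289  2961  5917  10697

10697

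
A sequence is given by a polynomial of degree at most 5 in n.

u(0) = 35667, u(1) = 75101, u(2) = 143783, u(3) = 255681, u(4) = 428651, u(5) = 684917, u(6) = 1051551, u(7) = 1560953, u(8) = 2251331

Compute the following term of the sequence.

3167181

D1: 39434 , 68682 , 111898 , 172970 , 256266 , 366634 , 509402 , 690378
D2: 29248 , 43216 , 61072 , 83296 , 110368 , 142768 , 180976
D3: 13968 , 17856 , 22224 , 27072 , 32400 , 38208
D4: 3888 , 4368 , 4848 , 5328 , 5808
D5: 480 , 480 , 480 , 480
Fifth differences constant at 480.
5808 + 480 = 6288;  38208 + 6288 = 44496;  180976 + 44496 = 225472;  690378 + 225472 = 915850;  2251331 + 915850 = 3167181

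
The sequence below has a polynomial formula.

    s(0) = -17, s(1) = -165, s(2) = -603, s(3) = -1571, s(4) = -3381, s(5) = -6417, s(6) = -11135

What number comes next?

-148 , -438 , -968 , -1810 , -3036 , -4718
-290 , -530 , -842 , -1226 , -1682
-240 , -312 , -384 , -456
-72 , -72 , -72
Constant fourth difference = -72, so extend:
-456 − 72 = -528;  -1682 − 528 = -2210;  -4718 − 2210 = -6928;  -11135 − 6928 = -18063

-18063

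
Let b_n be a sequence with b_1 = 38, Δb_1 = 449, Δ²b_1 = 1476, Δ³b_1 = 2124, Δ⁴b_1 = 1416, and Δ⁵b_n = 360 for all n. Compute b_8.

165637

Build the table forward from the leading diagonal:
Fifth differences: 360, 360, 360, 360, 360, 360, 360, 360
Fourth differences: 1416, 1776, 2136, 2496, 2856, 3216, 3576, 3936
Third differences: 2124, 3540, 5316, 7452, 9948, 12804, 16020, 19596
Second differences: 1476, 3600, 7140, 12456, 19908, 29856, 42660, 58680
First differences: 449, 1925, 5525, 12665, 25121, 45029, 74885, 117545
b: 38, 487, 2412, 7937, 20602, 45723, 90752, 165637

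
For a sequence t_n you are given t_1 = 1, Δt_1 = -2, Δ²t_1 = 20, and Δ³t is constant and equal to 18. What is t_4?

Build the table forward from the leading diagonal:
Third differences: 18  18  18  18
Second differences: 20  38  56  74
First differences: -2  18  56  112
t: 1  -1  17  73

73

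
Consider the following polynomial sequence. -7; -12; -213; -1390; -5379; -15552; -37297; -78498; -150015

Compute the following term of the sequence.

-266164

D1: -5, -201, -1177, -3989, -10173, -21745, -41201, -71517
D2: -196, -976, -2812, -6184, -11572, -19456, -30316
D3: -780, -1836, -3372, -5388, -7884, -10860
D4: -1056, -1536, -2016, -2496, -2976
D5: -480, -480, -480, -480
The fifth differences are constant (-480).
-2976 − 480 = -3456;  -10860 − 3456 = -14316;  -30316 − 14316 = -44632;  -71517 − 44632 = -116149;  -150015 − 116149 = -266164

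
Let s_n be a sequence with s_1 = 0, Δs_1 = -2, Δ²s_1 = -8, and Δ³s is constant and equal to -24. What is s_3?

-12

Build the table forward from the leading diagonal:
Third differences: -24  -24  -24
Second differences: -8  -32  -56
First differences: -2  -10  -42
s: 0  -2  -12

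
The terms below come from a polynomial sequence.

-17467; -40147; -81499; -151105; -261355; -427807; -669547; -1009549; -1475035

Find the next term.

-22680, -41352, -69606, -110250, -166452, -241740, -340002, -465486
-18672, -28254, -40644, -56202, -75288, -98262, -125484
-9582, -12390, -15558, -19086, -22974, -27222
-2808, -3168, -3528, -3888, -4248
-360, -360, -360, -360
The fifth differences are constant (-360).
-4248 − 360 = -4608;  -27222 − 4608 = -31830;  -125484 − 31830 = -157314;  -465486 − 157314 = -622800;  -1475035 − 622800 = -2097835

-2097835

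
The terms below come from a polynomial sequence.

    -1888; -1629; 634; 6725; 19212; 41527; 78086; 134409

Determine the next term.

217240

Δ: 259 , 2263 , 6091 , 12487 , 22315 , 36559 , 56323
Δ²: 2004 , 3828 , 6396 , 9828 , 14244 , 19764
Δ³: 1824 , 2568 , 3432 , 4416 , 5520
Δ⁴: 744 , 864 , 984 , 1104
Δ⁵: 120 , 120 , 120
The fifth differences are constant (120).
1104 + 120 = 1224;  5520 + 1224 = 6744;  19764 + 6744 = 26508;  56323 + 26508 = 82831;  134409 + 82831 = 217240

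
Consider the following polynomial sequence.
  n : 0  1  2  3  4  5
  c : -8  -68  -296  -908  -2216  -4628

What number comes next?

-8648

-60 , -228 , -612 , -1308 , -2412
-168 , -384 , -696 , -1104
-216 , -312 , -408
-96 , -96
The fourth differences are constant (-96).
-408 − 96 = -504;  -1104 − 504 = -1608;  -2412 − 1608 = -4020;  -4628 − 4020 = -8648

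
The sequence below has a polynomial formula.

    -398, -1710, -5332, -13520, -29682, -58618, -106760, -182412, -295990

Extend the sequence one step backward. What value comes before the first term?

-1312, -3622, -8188, -16162, -28936, -48142, -75652, -113578
-2310, -4566, -7974, -12774, -19206, -27510, -37926
-2256, -3408, -4800, -6432, -8304, -10416
-1152, -1392, -1632, -1872, -2112
-240, -240, -240, -240
The fifth differences are constant at -240.
Work back: -1152 + 240 = -912;  -2256 + 912 = -1344;  -2310 + 1344 = -966;  -1312 + 966 = -346;  -398 + 346 = -52

-52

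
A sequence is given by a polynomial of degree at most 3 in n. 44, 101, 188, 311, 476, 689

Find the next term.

57, 87, 123, 165, 213
30, 36, 42, 48
6, 6, 6
The third differences are constant (6).
48 + 6 = 54;  213 + 54 = 267;  689 + 267 = 956

956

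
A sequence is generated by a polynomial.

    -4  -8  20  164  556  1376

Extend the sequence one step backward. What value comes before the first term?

Δ: -4, 28, 144, 392, 820
Δ²: 32, 116, 248, 428
Δ³: 84, 132, 180
Δ⁴: 48, 48
The fourth differences are constant at 48.
Work back: 84 − 48 = 36;  32 − 36 = -4;  -4 + 4 = 0;  -4 + 0 = -4

-4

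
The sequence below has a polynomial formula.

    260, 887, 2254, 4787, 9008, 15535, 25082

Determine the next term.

38459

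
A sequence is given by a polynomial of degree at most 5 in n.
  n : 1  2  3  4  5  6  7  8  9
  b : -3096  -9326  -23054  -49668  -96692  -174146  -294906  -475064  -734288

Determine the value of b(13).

First differences: -6230  -13728  -26614  -47024  -77454  -120760  -180158  -259224
Second differences: -7498  -12886  -20410  -30430  -43306  -59398  -79066
Third differences: -5388  -7524  -10020  -12876  -16092  -19668
Fourth differences: -2136  -2496  -2856  -3216  -3576
Fifth differences: -360  -360  -360  -360
The fifth differences are constant (-360).
-3576 − 360 = -3936;  -19668 − 3936 = -23604;  -79066 − 23604 = -102670;  -259224 − 102670 = -361894;  -734288 − 361894 = -1096182
-3936 − 360 = -4296;  -23604 − 4296 = -27900;  -102670 − 27900 = -130570;  -361894 − 130570 = -492464;  -1096182 − 492464 = -1588646
-4296 − 360 = -4656;  -27900 − 4656 = -32556;  -130570 − 32556 = -163126;  -492464 − 163126 = -655590;  -1588646 − 655590 = -2244236
-4656 − 360 = -5016;  -32556 − 5016 = -37572;  -163126 − 37572 = -200698;  -655590 − 200698 = -856288;  -2244236 − 856288 = -3100524

-3100524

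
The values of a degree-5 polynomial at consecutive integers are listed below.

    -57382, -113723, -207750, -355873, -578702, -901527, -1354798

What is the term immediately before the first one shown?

First differences: -56341, -94027, -148123, -222829, -322825, -453271
Second differences: -37686, -54096, -74706, -99996, -130446
Third differences: -16410, -20610, -25290, -30450
Fourth differences: -4200, -4680, -5160
Fifth differences: -480, -480
The fifth differences are constant at -480.
Work back: -4200 + 480 = -3720;  -16410 + 3720 = -12690;  -37686 + 12690 = -24996;  -56341 + 24996 = -31345;  -57382 + 31345 = -26037

-26037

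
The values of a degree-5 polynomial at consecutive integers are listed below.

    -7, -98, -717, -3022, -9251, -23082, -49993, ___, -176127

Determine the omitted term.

Using the first 7 terms:
-91, -619, -2305, -6229, -13831, -26911
-528, -1686, -3924, -7602, -13080
-1158, -2238, -3678, -5478
-1080, -1440, -1800
-360, -360
Constant fifth difference = -360.
Extend forward: -1800 − 360 = -2160;  -5478 − 2160 = -7638;  -13080 − 7638 = -20718;  -26911 − 20718 = -47629;  -49993 − 47629 = -97622

-97622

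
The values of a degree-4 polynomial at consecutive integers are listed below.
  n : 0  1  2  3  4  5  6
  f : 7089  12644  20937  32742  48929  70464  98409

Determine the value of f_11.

First differences: 5555 , 8293 , 11805 , 16187 , 21535 , 27945
Second differences: 2738 , 3512 , 4382 , 5348 , 6410
Third differences: 774 , 870 , 966 , 1062
Fourth differences: 96 , 96 , 96
The fourth differences are constant (96).
1062 + 96 = 1158;  6410 + 1158 = 7568;  27945 + 7568 = 35513;  98409 + 35513 = 133922
1158 + 96 = 1254;  7568 + 1254 = 8822;  35513 + 8822 = 44335;  133922 + 44335 = 178257
1254 + 96 = 1350;  8822 + 1350 = 10172;  44335 + 10172 = 54507;  178257 + 54507 = 232764
1350 + 96 = 1446;  10172 + 1446 = 11618;  54507 + 11618 = 66125;  232764 + 66125 = 298889
1446 + 96 = 1542;  11618 + 1542 = 13160;  66125 + 13160 = 79285;  298889 + 79285 = 378174

378174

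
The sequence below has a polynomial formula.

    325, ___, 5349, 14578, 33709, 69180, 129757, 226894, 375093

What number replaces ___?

1552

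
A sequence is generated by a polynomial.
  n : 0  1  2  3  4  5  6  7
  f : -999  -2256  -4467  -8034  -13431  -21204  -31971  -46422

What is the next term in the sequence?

-65319

First differences: -1257  -2211  -3567  -5397  -7773  -10767  -14451
Second differences: -954  -1356  -1830  -2376  -2994  -3684
Third differences: -402  -474  -546  -618  -690
Fourth differences: -72  -72  -72  -72
Constant fourth difference = -72, so extend:
-690 − 72 = -762;  -3684 − 762 = -4446;  -14451 − 4446 = -18897;  -46422 − 18897 = -65319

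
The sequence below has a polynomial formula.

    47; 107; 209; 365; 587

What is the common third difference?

12

Δ: 60, 102, 156, 222
Δ²: 42, 54, 66
Δ³: 12, 12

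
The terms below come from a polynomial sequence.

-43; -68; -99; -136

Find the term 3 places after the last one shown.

First differences: -25  -31  -37
Second differences: -6  -6
The second differences are constant (-6).
-37 − 6 = -43;  -136 − 43 = -179
-43 − 6 = -49;  -179 − 49 = -228
-49 − 6 = -55;  -228 − 55 = -283

-283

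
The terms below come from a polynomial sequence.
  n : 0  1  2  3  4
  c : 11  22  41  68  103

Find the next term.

First differences: 11, 19, 27, 35
Second differences: 8, 8, 8
The second differences are constant (8).
35 + 8 = 43;  103 + 43 = 146

146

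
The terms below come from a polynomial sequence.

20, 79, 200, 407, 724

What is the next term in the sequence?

Δ: 59 , 121 , 207 , 317
Δ²: 62 , 86 , 110
Δ³: 24 , 24
The third differences are constant (24).
110 + 24 = 134;  317 + 134 = 451;  724 + 451 = 1175

1175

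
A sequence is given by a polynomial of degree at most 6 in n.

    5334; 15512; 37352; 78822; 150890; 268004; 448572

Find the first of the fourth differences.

3000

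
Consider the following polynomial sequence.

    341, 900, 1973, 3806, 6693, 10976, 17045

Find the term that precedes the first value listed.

98

D1: 559  1073  1833  2887  4283  6069
D2: 514  760  1054  1396  1786
D3: 246  294  342  390
D4: 48  48  48
The fourth differences are constant at 48.
Work back: 246 − 48 = 198;  514 − 198 = 316;  559 − 316 = 243;  341 − 243 = 98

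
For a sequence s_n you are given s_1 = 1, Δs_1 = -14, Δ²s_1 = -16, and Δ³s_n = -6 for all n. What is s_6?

Build the table forward from the leading diagonal:
Third differences: -6, -6, -6, -6, -6, -6
Second differences: -16, -22, -28, -34, -40, -46
First differences: -14, -30, -52, -80, -114, -154
s: 1, -13, -43, -95, -175, -289

-289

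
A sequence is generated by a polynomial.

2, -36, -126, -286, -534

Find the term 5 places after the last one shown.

-3724

D1: -38, -90, -160, -248
D2: -52, -70, -88
D3: -18, -18
Third differences constant at -18.
-88 − 18 = -106;  -248 − 106 = -354;  -534 − 354 = -888
-106 − 18 = -124;  -354 − 124 = -478;  -888 − 478 = -1366
-124 − 18 = -142;  -478 − 142 = -620;  -1366 − 620 = -1986
-142 − 18 = -160;  -620 − 160 = -780;  -1986 − 780 = -2766
-160 − 18 = -178;  -780 − 178 = -958;  -2766 − 958 = -3724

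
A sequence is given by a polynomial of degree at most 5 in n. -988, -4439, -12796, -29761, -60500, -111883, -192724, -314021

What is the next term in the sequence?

First differences: -3451, -8357, -16965, -30739, -51383, -80841, -121297
Second differences: -4906, -8608, -13774, -20644, -29458, -40456
Third differences: -3702, -5166, -6870, -8814, -10998
Fourth differences: -1464, -1704, -1944, -2184
Fifth differences: -240, -240, -240
Constant fifth difference = -240, so extend:
-2184 − 240 = -2424;  -10998 − 2424 = -13422;  -40456 − 13422 = -53878;  -121297 − 53878 = -175175;  -314021 − 175175 = -489196

-489196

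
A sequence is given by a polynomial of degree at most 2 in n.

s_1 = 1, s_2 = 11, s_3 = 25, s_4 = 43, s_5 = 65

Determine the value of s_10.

First differences: 10 , 14 , 18 , 22
Second differences: 4 , 4 , 4
Second differences constant at 4.
22 + 4 = 26;  65 + 26 = 91
26 + 4 = 30;  91 + 30 = 121
30 + 4 = 34;  121 + 34 = 155
34 + 4 = 38;  155 + 38 = 193
38 + 4 = 42;  193 + 42 = 235

235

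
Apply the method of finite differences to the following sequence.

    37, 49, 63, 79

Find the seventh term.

139

12  14  16
2  2
Constant second difference = 2, so extend:
16 + 2 = 18;  79 + 18 = 97
18 + 2 = 20;  97 + 20 = 117
20 + 2 = 22;  117 + 22 = 139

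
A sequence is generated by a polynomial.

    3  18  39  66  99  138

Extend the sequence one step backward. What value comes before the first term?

-6

First differences: 15  21  27  33  39
Second differences: 6  6  6  6
The second differences are constant at 6.
Work back: 15 − 6 = 9;  3 − 9 = -6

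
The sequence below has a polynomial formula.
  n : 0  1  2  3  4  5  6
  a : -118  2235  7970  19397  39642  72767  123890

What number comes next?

199305

2353 , 5735 , 11427 , 20245 , 33125 , 51123
3382 , 5692 , 8818 , 12880 , 17998
2310 , 3126 , 4062 , 5118
816 , 936 , 1056
120 , 120
Fifth differences constant at 120.
1056 + 120 = 1176;  5118 + 1176 = 6294;  17998 + 6294 = 24292;  51123 + 24292 = 75415;  123890 + 75415 = 199305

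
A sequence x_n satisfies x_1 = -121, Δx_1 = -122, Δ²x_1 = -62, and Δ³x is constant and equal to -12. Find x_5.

-1029

Build the table forward from the leading diagonal:
Δ³: -12, -12, -12, -12, -12
Δ²: -62, -74, -86, -98, -110
Δ: -122, -184, -258, -344, -442
x: -121, -243, -427, -685, -1029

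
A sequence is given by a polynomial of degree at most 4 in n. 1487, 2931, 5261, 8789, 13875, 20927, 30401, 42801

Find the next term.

58679

1444  2330  3528  5086  7052  9474  12400
886  1198  1558  1966  2422  2926
312  360  408  456  504
48  48  48  48
Fourth differences constant at 48.
504 + 48 = 552;  2926 + 552 = 3478;  12400 + 3478 = 15878;  42801 + 15878 = 58679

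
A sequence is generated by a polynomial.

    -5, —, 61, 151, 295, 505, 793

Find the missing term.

13

Using the last 5 terms:
First differences: 90  144  210  288
Second differences: 54  66  78
Third differences: 12  12
Constant third difference = 12.
Extend backward: 54 − 12 = 42;  90 − 42 = 48;  61 − 48 = 13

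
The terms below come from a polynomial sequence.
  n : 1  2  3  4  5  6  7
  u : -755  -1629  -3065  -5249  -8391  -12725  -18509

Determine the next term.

-26025

Δ: -874  -1436  -2184  -3142  -4334  -5784
Δ²: -562  -748  -958  -1192  -1450
Δ³: -186  -210  -234  -258
Δ⁴: -24  -24  -24
Fourth differences constant at -24.
-258 − 24 = -282;  -1450 − 282 = -1732;  -5784 − 1732 = -7516;  -18509 − 7516 = -26025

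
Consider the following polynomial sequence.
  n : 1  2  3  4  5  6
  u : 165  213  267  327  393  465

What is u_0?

Δ: 48  54  60  66  72
Δ²: 6  6  6  6
The second differences are constant at 6.
Work back: 48 − 6 = 42;  165 − 42 = 123

123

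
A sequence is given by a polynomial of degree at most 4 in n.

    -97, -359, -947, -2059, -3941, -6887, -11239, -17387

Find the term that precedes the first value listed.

D1: -262, -588, -1112, -1882, -2946, -4352, -6148
D2: -326, -524, -770, -1064, -1406, -1796
D3: -198, -246, -294, -342, -390
D4: -48, -48, -48, -48
The fourth differences are constant at -48.
Work back: -198 + 48 = -150;  -326 + 150 = -176;  -262 + 176 = -86;  -97 + 86 = -11

-11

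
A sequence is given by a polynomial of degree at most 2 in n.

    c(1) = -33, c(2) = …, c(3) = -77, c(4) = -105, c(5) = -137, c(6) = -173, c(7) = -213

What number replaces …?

-53

Using the last 5 terms:
Δ: -28  -32  -36  -40
Δ²: -4  -4  -4
Constant second difference = -4.
Extend backward: -28 + 4 = -24;  -77 + 24 = -53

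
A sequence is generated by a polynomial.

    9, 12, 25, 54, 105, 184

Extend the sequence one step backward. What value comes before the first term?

D1: 3  13  29  51  79
D2: 10  16  22  28
D3: 6  6  6
The third differences are constant at 6.
Work back: 10 − 6 = 4;  3 − 4 = -1;  9 + 1 = 10

10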